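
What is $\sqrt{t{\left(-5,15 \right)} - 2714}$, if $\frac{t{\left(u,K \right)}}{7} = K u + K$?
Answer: $i \sqrt{3134} \approx 55.982 i$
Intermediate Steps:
$t{\left(u,K \right)} = 7 K + 7 K u$ ($t{\left(u,K \right)} = 7 \left(K u + K\right) = 7 \left(K + K u\right) = 7 K + 7 K u$)
$\sqrt{t{\left(-5,15 \right)} - 2714} = \sqrt{7 \cdot 15 \left(1 - 5\right) - 2714} = \sqrt{7 \cdot 15 \left(-4\right) - 2714} = \sqrt{-420 - 2714} = \sqrt{-3134} = i \sqrt{3134}$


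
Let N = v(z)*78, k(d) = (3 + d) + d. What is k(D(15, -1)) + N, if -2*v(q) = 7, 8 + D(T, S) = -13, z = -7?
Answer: -312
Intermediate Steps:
D(T, S) = -21 (D(T, S) = -8 - 13 = -21)
k(d) = 3 + 2*d
v(q) = -7/2 (v(q) = -½*7 = -7/2)
N = -273 (N = -7/2*78 = -273)
k(D(15, -1)) + N = (3 + 2*(-21)) - 273 = (3 - 42) - 273 = -39 - 273 = -312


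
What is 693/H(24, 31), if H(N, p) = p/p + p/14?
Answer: 1078/5 ≈ 215.60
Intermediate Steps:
H(N, p) = 1 + p/14 (H(N, p) = 1 + p*(1/14) = 1 + p/14)
693/H(24, 31) = 693/(1 + (1/14)*31) = 693/(1 + 31/14) = 693/(45/14) = 693*(14/45) = 1078/5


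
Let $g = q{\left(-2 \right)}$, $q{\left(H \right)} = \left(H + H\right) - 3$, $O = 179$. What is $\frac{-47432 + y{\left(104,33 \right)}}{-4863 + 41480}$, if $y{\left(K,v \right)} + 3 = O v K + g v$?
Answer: $\frac{566662}{36617} \approx 15.475$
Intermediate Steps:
$q{\left(H \right)} = -3 + 2 H$ ($q{\left(H \right)} = 2 H - 3 = -3 + 2 H$)
$g = -7$ ($g = -3 + 2 \left(-2\right) = -3 - 4 = -7$)
$y{\left(K,v \right)} = -3 - 7 v + 179 K v$ ($y{\left(K,v \right)} = -3 + \left(179 v K - 7 v\right) = -3 + \left(179 K v - 7 v\right) = -3 + \left(- 7 v + 179 K v\right) = -3 - 7 v + 179 K v$)
$\frac{-47432 + y{\left(104,33 \right)}}{-4863 + 41480} = \frac{-47432 - \left(234 - 614328\right)}{-4863 + 41480} = \frac{-47432 - -614094}{36617} = \left(-47432 + 614094\right) \frac{1}{36617} = 566662 \cdot \frac{1}{36617} = \frac{566662}{36617}$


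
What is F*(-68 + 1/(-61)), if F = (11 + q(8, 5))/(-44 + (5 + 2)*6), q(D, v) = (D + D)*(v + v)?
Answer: 709479/122 ≈ 5815.4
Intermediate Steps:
q(D, v) = 4*D*v (q(D, v) = (2*D)*(2*v) = 4*D*v)
F = -171/2 (F = (11 + 4*8*5)/(-44 + (5 + 2)*6) = (11 + 160)/(-44 + 7*6) = 171/(-44 + 42) = 171/(-2) = 171*(-1/2) = -171/2 ≈ -85.500)
F*(-68 + 1/(-61)) = -171*(-68 + 1/(-61))/2 = -171*(-68 - 1/61)/2 = -171/2*(-4149/61) = 709479/122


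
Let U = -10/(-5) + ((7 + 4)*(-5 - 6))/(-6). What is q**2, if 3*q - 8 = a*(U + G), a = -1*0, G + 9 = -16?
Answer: 64/9 ≈ 7.1111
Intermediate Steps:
G = -25 (G = -9 - 16 = -25)
a = 0
U = 133/6 (U = -10*(-1/5) + (11*(-11))*(-1/6) = 2 - 121*(-1/6) = 2 + 121/6 = 133/6 ≈ 22.167)
q = 8/3 (q = 8/3 + (0*(133/6 - 25))/3 = 8/3 + (0*(-17/6))/3 = 8/3 + (1/3)*0 = 8/3 + 0 = 8/3 ≈ 2.6667)
q**2 = (8/3)**2 = 64/9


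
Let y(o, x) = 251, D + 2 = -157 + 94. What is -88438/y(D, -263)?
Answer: -88438/251 ≈ -352.34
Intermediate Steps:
D = -65 (D = -2 + (-157 + 94) = -2 - 63 = -65)
-88438/y(D, -263) = -88438/251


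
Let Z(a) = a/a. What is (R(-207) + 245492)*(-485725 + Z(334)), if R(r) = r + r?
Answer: -119040266472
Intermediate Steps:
Z(a) = 1
R(r) = 2*r
(R(-207) + 245492)*(-485725 + Z(334)) = (2*(-207) + 245492)*(-485725 + 1) = (-414 + 245492)*(-485724) = 245078*(-485724) = -119040266472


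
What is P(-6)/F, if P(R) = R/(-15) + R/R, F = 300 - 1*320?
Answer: -7/100 ≈ -0.070000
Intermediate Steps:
F = -20 (F = 300 - 320 = -20)
P(R) = 1 - R/15 (P(R) = R*(-1/15) + 1 = -R/15 + 1 = 1 - R/15)
P(-6)/F = (1 - 1/15*(-6))/(-20) = (1 + ⅖)*(-1/20) = (7/5)*(-1/20) = -7/100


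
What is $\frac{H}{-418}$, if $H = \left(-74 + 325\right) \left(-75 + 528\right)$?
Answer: $- \frac{113703}{418} \approx -272.02$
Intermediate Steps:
$H = 113703$ ($H = 251 \cdot 453 = 113703$)
$\frac{H}{-418} = \frac{1}{-418} \cdot 113703 = \left(- \frac{1}{418}\right) 113703 = - \frac{113703}{418}$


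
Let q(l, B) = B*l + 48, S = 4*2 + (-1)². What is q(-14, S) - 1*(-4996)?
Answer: 4918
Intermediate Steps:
S = 9 (S = 8 + 1 = 9)
q(l, B) = 48 + B*l
q(-14, S) - 1*(-4996) = (48 + 9*(-14)) - 1*(-4996) = (48 - 126) + 4996 = -78 + 4996 = 4918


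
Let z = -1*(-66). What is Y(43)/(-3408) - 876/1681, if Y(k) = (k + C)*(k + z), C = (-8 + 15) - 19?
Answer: -8665507/5728848 ≈ -1.5126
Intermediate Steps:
z = 66
C = -12 (C = 7 - 19 = -12)
Y(k) = (-12 + k)*(66 + k) (Y(k) = (k - 12)*(k + 66) = (-12 + k)*(66 + k))
Y(43)/(-3408) - 876/1681 = (-792 + 43**2 + 54*43)/(-3408) - 876/1681 = (-792 + 1849 + 2322)*(-1/3408) - 876*1/1681 = 3379*(-1/3408) - 876/1681 = -3379/3408 - 876/1681 = -8665507/5728848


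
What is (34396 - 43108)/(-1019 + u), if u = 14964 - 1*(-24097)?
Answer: -4356/19021 ≈ -0.22901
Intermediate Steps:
u = 39061 (u = 14964 + 24097 = 39061)
(34396 - 43108)/(-1019 + u) = (34396 - 43108)/(-1019 + 39061) = -8712/38042 = -8712*1/38042 = -4356/19021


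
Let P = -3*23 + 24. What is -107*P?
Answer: 4815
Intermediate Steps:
P = -45 (P = -69 + 24 = -45)
-107*P = -107*(-45) = 4815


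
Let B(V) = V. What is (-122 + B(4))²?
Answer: 13924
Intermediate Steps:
(-122 + B(4))² = (-122 + 4)² = (-118)² = 13924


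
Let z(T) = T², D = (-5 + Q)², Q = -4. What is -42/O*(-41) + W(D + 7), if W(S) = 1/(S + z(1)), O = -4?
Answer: -76627/178 ≈ -430.49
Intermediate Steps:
D = 81 (D = (-5 - 4)² = (-9)² = 81)
W(S) = 1/(1 + S) (W(S) = 1/(S + 1²) = 1/(S + 1) = 1/(1 + S))
-42/O*(-41) + W(D + 7) = -42/(-4)*(-41) + 1/(1 + (81 + 7)) = -42*(-¼)*(-41) + 1/(1 + 88) = (21/2)*(-41) + 1/89 = -861/2 + 1/89 = -76627/178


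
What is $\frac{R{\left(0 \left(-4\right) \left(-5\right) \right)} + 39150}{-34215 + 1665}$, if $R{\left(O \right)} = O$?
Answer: $- \frac{261}{217} \approx -1.2028$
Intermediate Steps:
$\frac{R{\left(0 \left(-4\right) \left(-5\right) \right)} + 39150}{-34215 + 1665} = \frac{0 \left(-4\right) \left(-5\right) + 39150}{-34215 + 1665} = \frac{0 \left(-5\right) + 39150}{-32550} = \left(0 + 39150\right) \left(- \frac{1}{32550}\right) = 39150 \left(- \frac{1}{32550}\right) = - \frac{261}{217}$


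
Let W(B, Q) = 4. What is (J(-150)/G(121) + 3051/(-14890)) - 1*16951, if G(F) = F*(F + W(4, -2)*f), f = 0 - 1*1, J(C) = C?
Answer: -1191092582579/70265910 ≈ -16951.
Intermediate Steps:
f = -1 (f = 0 - 1 = -1)
G(F) = F*(-4 + F) (G(F) = F*(F + 4*(-1)) = F*(F - 4) = F*(-4 + F))
(J(-150)/G(121) + 3051/(-14890)) - 1*16951 = (-150*1/(121*(-4 + 121)) + 3051/(-14890)) - 1*16951 = (-150/(121*117) + 3051*(-1/14890)) - 16951 = (-150/14157 - 3051/14890) - 16951 = (-150*1/14157 - 3051/14890) - 16951 = (-50/4719 - 3051/14890) - 16951 = -15142169/70265910 - 16951 = -1191092582579/70265910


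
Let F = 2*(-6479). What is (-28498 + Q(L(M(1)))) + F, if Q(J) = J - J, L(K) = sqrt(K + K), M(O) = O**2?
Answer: -41456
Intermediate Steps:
L(K) = sqrt(2)*sqrt(K) (L(K) = sqrt(2*K) = sqrt(2)*sqrt(K))
F = -12958
Q(J) = 0
(-28498 + Q(L(M(1)))) + F = (-28498 + 0) - 12958 = -28498 - 12958 = -41456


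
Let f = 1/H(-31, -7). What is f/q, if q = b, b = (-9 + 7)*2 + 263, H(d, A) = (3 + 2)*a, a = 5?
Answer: 1/6475 ≈ 0.00015444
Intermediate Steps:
H(d, A) = 25 (H(d, A) = (3 + 2)*5 = 5*5 = 25)
b = 259 (b = -2*2 + 263 = -4 + 263 = 259)
q = 259
f = 1/25 ≈ 0.040000
f/q = (1/25)/259 = (1/25)*(1/259) = 1/6475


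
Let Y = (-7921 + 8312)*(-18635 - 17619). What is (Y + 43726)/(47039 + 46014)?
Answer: -14131588/93053 ≈ -151.87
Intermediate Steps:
Y = -14175314 (Y = 391*(-36254) = -14175314)
(Y + 43726)/(47039 + 46014) = (-14175314 + 43726)/(47039 + 46014) = -14131588/93053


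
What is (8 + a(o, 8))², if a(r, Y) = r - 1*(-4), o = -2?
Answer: 100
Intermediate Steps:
a(r, Y) = 4 + r (a(r, Y) = r + 4 = 4 + r)
(8 + a(o, 8))² = (8 + (4 - 2))² = (8 + 2)² = 10² = 100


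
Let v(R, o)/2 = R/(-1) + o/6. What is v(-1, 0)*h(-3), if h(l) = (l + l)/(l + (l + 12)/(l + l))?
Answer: 8/3 ≈ 2.6667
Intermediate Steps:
v(R, o) = -2*R + o/3 (v(R, o) = 2*(R/(-1) + o/6) = 2*(R*(-1) + o*(1/6)) = 2*(-R + o/6) = -2*R + o/3)
h(l) = 2*l/(l + (12 + l)/(2*l)) (h(l) = (2*l)/(l + (12 + l)/((2*l))) = (2*l)/(l + (1/(2*l))*(12 + l)) = (2*l)/(l + (12 + l)/(2*l)) = 2*l/(l + (12 + l)/(2*l)))
v(-1, 0)*h(-3) = (-2*(-1) + (1/3)*0)*(4*(-3)**2/(12 - 3 + 2*(-3)**2)) = (2 + 0)*(4*9/(12 - 3 + 2*9)) = 2*(4*9/(12 - 3 + 18)) = 2*(4*9/27) = 2*(4*9*(1/27)) = 2*(4/3) = 8/3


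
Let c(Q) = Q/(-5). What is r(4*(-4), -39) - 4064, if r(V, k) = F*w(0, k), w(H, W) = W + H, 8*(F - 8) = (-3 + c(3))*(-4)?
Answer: -22231/5 ≈ -4446.2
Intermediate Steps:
c(Q) = -Q/5 (c(Q) = Q*(-1/5) = -Q/5)
F = 49/5 (F = 8 + ((-3 - 1/5*3)*(-4))/8 = 8 + ((-3 - 3/5)*(-4))/8 = 8 + (-18/5*(-4))/8 = 8 + (1/8)*(72/5) = 8 + 9/5 = 49/5 ≈ 9.8000)
w(H, W) = H + W
r(V, k) = 49*k/5 (r(V, k) = 49*(0 + k)/5 = 49*k/5)
r(4*(-4), -39) - 4064 = (49/5)*(-39) - 4064 = -1911/5 - 4064 = -22231/5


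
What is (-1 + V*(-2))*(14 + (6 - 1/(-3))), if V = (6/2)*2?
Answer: -793/3 ≈ -264.33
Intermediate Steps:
V = 6 (V = (6*(½))*2 = 3*2 = 6)
(-1 + V*(-2))*(14 + (6 - 1/(-3))) = (-1 + 6*(-2))*(14 + (6 - 1/(-3))) = (-1 - 12)*(14 + (6 - 1*(-⅓))) = -13*(14 + (6 + ⅓)) = -13*(14 + 19/3) = -13*61/3 = -793/3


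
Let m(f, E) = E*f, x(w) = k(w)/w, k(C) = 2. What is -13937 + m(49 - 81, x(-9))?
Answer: -125369/9 ≈ -13930.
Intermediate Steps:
x(w) = 2/w
-13937 + m(49 - 81, x(-9)) = -13937 + (2/(-9))*(49 - 81) = -13937 + (2*(-1/9))*(-32) = -13937 - 2/9*(-32) = -13937 + 64/9 = -125369/9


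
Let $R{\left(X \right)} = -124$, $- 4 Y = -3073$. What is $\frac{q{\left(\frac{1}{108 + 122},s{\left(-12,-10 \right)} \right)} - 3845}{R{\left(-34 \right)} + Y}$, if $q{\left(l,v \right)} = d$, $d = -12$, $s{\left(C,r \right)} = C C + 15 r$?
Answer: $- \frac{15428}{2577} \approx -5.9868$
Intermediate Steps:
$s{\left(C,r \right)} = C^{2} + 15 r$
$q{\left(l,v \right)} = -12$
$Y = \frac{3073}{4}$ ($Y = \left(- \frac{1}{4}\right) \left(-3073\right) = \frac{3073}{4} \approx 768.25$)
$\frac{q{\left(\frac{1}{108 + 122},s{\left(-12,-10 \right)} \right)} - 3845}{R{\left(-34 \right)} + Y} = \frac{-12 - 3845}{-124 + \frac{3073}{4}} = - \frac{3857}{\frac{2577}{4}} = \left(-3857\right) \frac{4}{2577} = - \frac{15428}{2577}$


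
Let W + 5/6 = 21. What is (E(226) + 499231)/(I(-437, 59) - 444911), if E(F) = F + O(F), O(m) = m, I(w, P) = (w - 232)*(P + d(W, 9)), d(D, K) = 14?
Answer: -499683/493748 ≈ -1.0120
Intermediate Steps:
W = 121/6 (W = -⅚ + 21 = 121/6 ≈ 20.167)
I(w, P) = (-232 + w)*(14 + P) (I(w, P) = (w - 232)*(P + 14) = (-232 + w)*(14 + P))
E(F) = 2*F (E(F) = F + F = 2*F)
(E(226) + 499231)/(I(-437, 59) - 444911) = (2*226 + 499231)/((-3248 - 232*59 + 14*(-437) + 59*(-437)) - 444911) = (452 + 499231)/((-3248 - 13688 - 6118 - 25783) - 444911) = 499683/(-48837 - 444911) = 499683/(-493748) = 499683*(-1/493748) = -499683/493748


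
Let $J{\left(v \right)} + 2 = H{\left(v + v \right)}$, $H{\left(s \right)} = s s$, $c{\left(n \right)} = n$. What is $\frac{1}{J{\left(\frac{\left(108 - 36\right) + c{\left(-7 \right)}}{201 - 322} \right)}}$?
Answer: $- \frac{14641}{12382} \approx -1.1824$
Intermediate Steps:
$H{\left(s \right)} = s^{2}$
$J{\left(v \right)} = -2 + 4 v^{2}$ ($J{\left(v \right)} = -2 + \left(v + v\right)^{2} = -2 + \left(2 v\right)^{2} = -2 + 4 v^{2}$)
$\frac{1}{J{\left(\frac{\left(108 - 36\right) + c{\left(-7 \right)}}{201 - 322} \right)}} = \frac{1}{-2 + 4 \left(\frac{\left(108 - 36\right) - 7}{201 - 322}\right)^{2}} = \frac{1}{-2 + 4 \left(\frac{\left(108 - 36\right) - 7}{-121}\right)^{2}} = \frac{1}{-2 + 4 \left(\left(72 - 7\right) \left(- \frac{1}{121}\right)\right)^{2}} = \frac{1}{-2 + 4 \left(65 \left(- \frac{1}{121}\right)\right)^{2}} = \frac{1}{-2 + 4 \left(- \frac{65}{121}\right)^{2}} = \frac{1}{-2 + 4 \cdot \frac{4225}{14641}} = \frac{1}{-2 + \frac{16900}{14641}} = \frac{1}{- \frac{12382}{14641}} = - \frac{14641}{12382}$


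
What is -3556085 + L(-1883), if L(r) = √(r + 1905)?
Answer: -3556085 + √22 ≈ -3.5561e+6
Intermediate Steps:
L(r) = √(1905 + r)
-3556085 + L(-1883) = -3556085 + √(1905 - 1883) = -3556085 + √22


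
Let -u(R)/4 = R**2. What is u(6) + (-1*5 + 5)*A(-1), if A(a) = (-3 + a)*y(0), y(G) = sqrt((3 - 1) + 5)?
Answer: -144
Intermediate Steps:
y(G) = sqrt(7) (y(G) = sqrt(2 + 5) = sqrt(7))
A(a) = sqrt(7)*(-3 + a) (A(a) = (-3 + a)*sqrt(7) = sqrt(7)*(-3 + a))
u(R) = -4*R**2
u(6) + (-1*5 + 5)*A(-1) = -4*6**2 + (-1*5 + 5)*(sqrt(7)*(-3 - 1)) = -4*36 + (-5 + 5)*(sqrt(7)*(-4)) = -144 + 0*(-4*sqrt(7)) = -144 + 0 = -144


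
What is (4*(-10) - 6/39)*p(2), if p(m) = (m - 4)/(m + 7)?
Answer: 116/13 ≈ 8.9231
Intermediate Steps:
p(m) = (-4 + m)/(7 + m)
(4*(-10) - 6/39)*p(2) = (4*(-10) - 6/39)*((-4 + 2)/(7 + 2)) = (-40 - 6*1/39)*(-2/9) = (-40 - 2/13)*((⅑)*(-2)) = -522/13*(-2/9) = 116/13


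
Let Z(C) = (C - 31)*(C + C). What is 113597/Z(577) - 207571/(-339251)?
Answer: 169325061811/213756627084 ≈ 0.79214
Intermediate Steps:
Z(C) = 2*C*(-31 + C) (Z(C) = (-31 + C)*(2*C) = 2*C*(-31 + C))
113597/Z(577) - 207571/(-339251) = 113597/((2*577*(-31 + 577))) - 207571/(-339251) = 113597/((2*577*546)) - 207571*(-1/339251) = 113597/630084 + 207571/339251 = 169325061811/213756627084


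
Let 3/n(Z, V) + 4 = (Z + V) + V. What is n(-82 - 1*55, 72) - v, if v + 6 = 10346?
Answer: -10339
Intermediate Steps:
v = 10340 (v = -6 + 10346 = 10340)
n(Z, V) = 3/(-4 + Z + 2*V) (n(Z, V) = 3/(-4 + ((Z + V) + V)) = 3/(-4 + ((V + Z) + V)) = 3/(-4 + (Z + 2*V)) = 3/(-4 + Z + 2*V))
n(-82 - 1*55, 72) - v = 3/(-4 + (-82 - 1*55) + 2*72) - 1*10340 = 3/(-4 + (-82 - 55) + 144) - 10340 = 3/(-4 - 137 + 144) - 10340 = 3/3 - 10340 = 3*(⅓) - 10340 = 1 - 10340 = -10339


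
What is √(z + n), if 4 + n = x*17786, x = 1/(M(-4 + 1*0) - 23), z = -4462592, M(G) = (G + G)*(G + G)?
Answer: 5*I*√300035786/41 ≈ 2112.4*I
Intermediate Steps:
M(G) = 4*G² (M(G) = (2*G)*(2*G) = 4*G²)
x = 1/41 (x = 1/(4*(-4 + 1*0)² - 23) = 1/(4*(-4 + 0)² - 23) = 1/(4*(-4)² - 23) = 1/(4*16 - 23) = 1/(64 - 23) = 1/41 ≈ 0.024390)
n = 17622/41 (n = -4 + (1/41)*17786 = -4 + 17786/41 = 17622/41 ≈ 429.80)
√(z + n) = √(-4462592 + 17622/41) = √(-182948650/41) = 5*I*√300035786/41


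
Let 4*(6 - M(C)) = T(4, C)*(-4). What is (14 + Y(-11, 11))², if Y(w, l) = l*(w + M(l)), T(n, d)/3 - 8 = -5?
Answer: 3364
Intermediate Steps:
T(n, d) = 9 (T(n, d) = 24 + 3*(-5) = 24 - 15 = 9)
M(C) = 15 (M(C) = 6 - 9*(-4)/4 = 6 - ¼*(-36) = 6 + 9 = 15)
Y(w, l) = l*(15 + w) (Y(w, l) = l*(w + 15) = l*(15 + w))
(14 + Y(-11, 11))² = (14 + 11*(15 - 11))² = (14 + 11*4)² = (14 + 44)² = 58² = 3364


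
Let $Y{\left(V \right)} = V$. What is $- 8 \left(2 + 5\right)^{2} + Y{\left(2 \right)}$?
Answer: $-390$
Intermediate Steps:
$- 8 \left(2 + 5\right)^{2} + Y{\left(2 \right)} = - 8 \left(2 + 5\right)^{2} + 2 = - 8 \cdot 7^{2} + 2 = \left(-8\right) 49 + 2 = -392 + 2 = -390$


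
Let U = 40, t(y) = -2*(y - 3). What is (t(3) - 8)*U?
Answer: -320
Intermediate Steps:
t(y) = 6 - 2*y (t(y) = -2*(-3 + y) = 6 - 2*y)
(t(3) - 8)*U = ((6 - 2*3) - 8)*40 = ((6 - 6) - 8)*40 = (0 - 8)*40 = -8*40 = -320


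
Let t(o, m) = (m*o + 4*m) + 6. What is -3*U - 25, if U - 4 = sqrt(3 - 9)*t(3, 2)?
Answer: -37 - 60*I*sqrt(6) ≈ -37.0 - 146.97*I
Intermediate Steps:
t(o, m) = 6 + 4*m + m*o (t(o, m) = (4*m + m*o) + 6 = 6 + 4*m + m*o)
U = 4 + 20*I*sqrt(6) (U = 4 + sqrt(3 - 9)*(6 + 4*2 + 2*3) = 4 + sqrt(-6)*(6 + 8 + 6) = 4 + (I*sqrt(6))*20 = 4 + 20*I*sqrt(6) ≈ 4.0 + 48.99*I)
-3*U - 25 = -3*(4 + 20*I*sqrt(6)) - 25 = (-12 - 60*I*sqrt(6)) - 25 = -37 - 60*I*sqrt(6)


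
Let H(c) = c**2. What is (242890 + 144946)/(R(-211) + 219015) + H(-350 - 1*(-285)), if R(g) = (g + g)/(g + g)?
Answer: 231432609/54754 ≈ 4226.8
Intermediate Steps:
R(g) = 1 (R(g) = (2*g)/((2*g)) = (2*g)*(1/(2*g)) = 1)
(242890 + 144946)/(R(-211) + 219015) + H(-350 - 1*(-285)) = (242890 + 144946)/(1 + 219015) + (-350 - 1*(-285))**2 = 387836/219016 + (-350 + 285)**2 = 387836*(1/219016) + (-65)**2 = 96959/54754 + 4225 = 231432609/54754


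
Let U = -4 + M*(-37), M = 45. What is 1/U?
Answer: -1/1669 ≈ -0.00059916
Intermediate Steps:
U = -1669 (U = -4 + 45*(-37) = -4 - 1665 = -1669)
1/U = 1/(-1669) = -1/1669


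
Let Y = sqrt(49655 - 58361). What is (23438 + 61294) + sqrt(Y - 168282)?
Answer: 84732 + sqrt(-168282 + I*sqrt(8706)) ≈ 84732.0 + 410.22*I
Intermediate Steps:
Y = I*sqrt(8706) (Y = sqrt(-8706) = I*sqrt(8706) ≈ 93.306*I)
(23438 + 61294) + sqrt(Y - 168282) = (23438 + 61294) + sqrt(I*sqrt(8706) - 168282) = 84732 + sqrt(-168282 + I*sqrt(8706))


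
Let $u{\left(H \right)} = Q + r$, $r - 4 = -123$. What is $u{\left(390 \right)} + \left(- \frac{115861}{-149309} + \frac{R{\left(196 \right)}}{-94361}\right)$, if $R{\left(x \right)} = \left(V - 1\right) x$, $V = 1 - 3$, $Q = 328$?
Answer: $\frac{2955610382254}{14088946549} \approx 209.78$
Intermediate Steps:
$r = -119$ ($r = 4 - 123 = -119$)
$V = -2$
$u{\left(H \right)} = 209$ ($u{\left(H \right)} = 328 - 119 = 209$)
$R{\left(x \right)} = - 3 x$ ($R{\left(x \right)} = \left(-2 - 1\right) x = - 3 x$)
$u{\left(390 \right)} + \left(- \frac{115861}{-149309} + \frac{R{\left(196 \right)}}{-94361}\right) = 209 + \left(- \frac{115861}{-149309} + \frac{\left(-3\right) 196}{-94361}\right) = 209 - - \frac{11020553513}{14088946549} = 209 + \left(\frac{115861}{149309} + \frac{588}{94361}\right) = 209 + \frac{11020553513}{14088946549} = \frac{2955610382254}{14088946549}$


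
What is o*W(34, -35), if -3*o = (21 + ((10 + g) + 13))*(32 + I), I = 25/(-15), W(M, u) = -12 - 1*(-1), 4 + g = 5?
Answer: 5005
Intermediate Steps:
g = 1 (g = -4 + 5 = 1)
W(M, u) = -11 (W(M, u) = -12 + 1 = -11)
I = -5/3 (I = 25*(-1/15) = -5/3 ≈ -1.6667)
o = -455 (o = -(21 + ((10 + 1) + 13))*(32 - 5/3)/3 = -(21 + (11 + 13))*91/(3*3) = -(21 + 24)*91/(3*3) = -15*91/3 = -⅓*1365 = -455)
o*W(34, -35) = -455*(-11) = 5005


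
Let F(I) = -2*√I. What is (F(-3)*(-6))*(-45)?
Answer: -540*I*√3 ≈ -935.31*I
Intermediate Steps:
(F(-3)*(-6))*(-45) = (-2*I*√3*(-6))*(-45) = (12*I*√3)*(-45) = -540*I*√3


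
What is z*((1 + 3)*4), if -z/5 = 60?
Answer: -4800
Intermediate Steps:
z = -300 (z = -5*60 = -300)
z*((1 + 3)*4) = -300*(1 + 3)*4 = -1200*4 = -300*16 = -4800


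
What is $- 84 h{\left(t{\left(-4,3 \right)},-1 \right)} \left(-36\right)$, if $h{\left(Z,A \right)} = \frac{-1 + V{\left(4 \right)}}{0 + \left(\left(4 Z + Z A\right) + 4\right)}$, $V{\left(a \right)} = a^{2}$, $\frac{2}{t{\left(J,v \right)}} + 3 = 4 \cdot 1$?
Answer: $4536$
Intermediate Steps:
$t{\left(J,v \right)} = 2$ ($t{\left(J,v \right)} = \frac{2}{-3 + 4 \cdot 1} = \frac{2}{-3 + 4} = \frac{2}{1} = 2 \cdot 1 = 2$)
$h{\left(Z,A \right)} = \frac{15}{4 + 4 Z + A Z}$ ($h{\left(Z,A \right)} = \frac{-1 + 4^{2}}{0 + \left(\left(4 Z + Z A\right) + 4\right)} = \frac{-1 + 16}{0 + \left(\left(4 Z + A Z\right) + 4\right)} = \frac{15}{0 + \left(4 + 4 Z + A Z\right)} = \frac{15}{4 + 4 Z + A Z}$)
$- 84 h{\left(t{\left(-4,3 \right)},-1 \right)} \left(-36\right) = - 84 \frac{15}{4 + 4 \cdot 2 - 2} \left(-36\right) = - 84 \frac{15}{4 + 8 - 2} \left(-36\right) = - 84 \cdot \frac{15}{10} \left(-36\right) = - 84 \cdot 15 \cdot \frac{1}{10} \left(-36\right) = \left(-84\right) \frac{3}{2} \left(-36\right) = \left(-126\right) \left(-36\right) = 4536$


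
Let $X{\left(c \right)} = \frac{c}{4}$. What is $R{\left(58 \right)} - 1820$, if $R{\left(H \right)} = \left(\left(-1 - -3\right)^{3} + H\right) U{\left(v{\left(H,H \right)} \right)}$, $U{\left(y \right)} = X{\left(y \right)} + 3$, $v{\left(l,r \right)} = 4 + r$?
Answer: $-599$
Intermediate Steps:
$X{\left(c \right)} = \frac{c}{4}$ ($X{\left(c \right)} = c \frac{1}{4} = \frac{c}{4}$)
$U{\left(y \right)} = 3 + \frac{y}{4}$ ($U{\left(y \right)} = \frac{y}{4} + 3 = 3 + \frac{y}{4}$)
$R{\left(H \right)} = \left(4 + \frac{H}{4}\right) \left(8 + H\right)$ ($R{\left(H \right)} = \left(\left(-1 - -3\right)^{3} + H\right) \left(3 + \frac{4 + H}{4}\right) = \left(\left(-1 + 3\right)^{3} + H\right) \left(3 + \left(1 + \frac{H}{4}\right)\right) = \left(2^{3} + H\right) \left(4 + \frac{H}{4}\right) = \left(8 + H\right) \left(4 + \frac{H}{4}\right) = \left(4 + \frac{H}{4}\right) \left(8 + H\right)$)
$R{\left(58 \right)} - 1820 = \frac{\left(8 + 58\right) \left(16 + 58\right)}{4} - 1820 = \frac{1}{4} \cdot 66 \cdot 74 - 1820 = 1221 - 1820 = -599$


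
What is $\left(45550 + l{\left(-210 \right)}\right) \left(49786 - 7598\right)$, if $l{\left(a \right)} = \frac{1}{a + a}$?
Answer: $\frac{201774646453}{105} \approx 1.9217 \cdot 10^{9}$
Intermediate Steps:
$l{\left(a \right)} = \frac{1}{2 a}$
$\left(45550 + l{\left(-210 \right)}\right) \left(49786 - 7598\right) = \left(45550 + \frac{1}{2 \left(-210\right)}\right) \left(49786 - 7598\right) = \left(45550 + \frac{1}{2} \left(- \frac{1}{210}\right)\right) 42188 = \left(45550 - \frac{1}{420}\right) 42188 = \frac{19130999}{420} \cdot 42188 = \frac{201774646453}{105}$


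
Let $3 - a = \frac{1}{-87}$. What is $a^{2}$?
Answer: $\frac{68644}{7569} \approx 9.0691$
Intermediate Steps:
$a = \frac{262}{87}$ ($a = 3 - \frac{1}{-87} = 3 - - \frac{1}{87} = 3 + \frac{1}{87} = \frac{262}{87} \approx 3.0115$)
$a^{2} = \left(\frac{262}{87}\right)^{2} = \frac{68644}{7569}$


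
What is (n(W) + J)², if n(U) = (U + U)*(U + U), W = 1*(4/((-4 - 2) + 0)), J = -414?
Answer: 13764100/81 ≈ 1.6993e+5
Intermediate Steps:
W = -⅔ (W = 1*(4/(-6 + 0)) = 1*(4/(-6)) = 1*(-⅙*4) = 1*(-⅔) = -⅔ ≈ -0.66667)
n(U) = 4*U² (n(U) = (2*U)*(2*U) = 4*U²)
(n(W) + J)² = (4*(-⅔)² - 414)² = (4*(4/9) - 414)² = (16/9 - 414)² = (-3710/9)² = 13764100/81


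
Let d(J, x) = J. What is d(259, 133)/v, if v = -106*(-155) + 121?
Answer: 259/16551 ≈ 0.015649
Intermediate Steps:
v = 16551 (v = 16430 + 121 = 16551)
d(259, 133)/v = 259/16551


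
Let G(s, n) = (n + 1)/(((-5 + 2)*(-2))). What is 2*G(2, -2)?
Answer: -1/3 ≈ -0.33333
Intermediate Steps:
G(s, n) = 1/6 + n/6 (G(s, n) = (1 + n)/((-3*(-2))) = (1 + n)/6 = (1 + n)*(1/6) = 1/6 + n/6)
2*G(2, -2) = 2*(1/6 + (1/6)*(-2)) = 2*(1/6 - 1/3) = 2*(-1/6) = -1/3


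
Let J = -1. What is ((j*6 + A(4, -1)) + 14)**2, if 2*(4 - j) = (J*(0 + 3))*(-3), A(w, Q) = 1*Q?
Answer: 100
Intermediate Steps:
A(w, Q) = Q
j = -1/2 (j = 4 - (-(0 + 3))*(-3)/2 = 4 - (-1*3)*(-3)/2 = 4 - (-3)*(-3)/2 = 4 - 1/2*9 = 4 - 9/2 = -1/2 ≈ -0.50000)
((j*6 + A(4, -1)) + 14)**2 = ((-1/2*6 - 1) + 14)**2 = ((-3 - 1) + 14)**2 = (-4 + 14)**2 = 10**2 = 100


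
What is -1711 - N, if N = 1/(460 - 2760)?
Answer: -3935299/2300 ≈ -1711.0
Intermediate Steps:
N = -1/2300 (N = 1/(-2300) = -1/2300 ≈ -0.00043478)
-1711 - N = -1711 - 1*(-1/2300) = -1711 + 1/2300 = -3935299/2300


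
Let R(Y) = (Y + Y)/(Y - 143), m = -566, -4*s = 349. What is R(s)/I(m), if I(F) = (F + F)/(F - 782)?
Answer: 235226/260643 ≈ 0.90248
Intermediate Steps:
s = -349/4 (s = -1/4*349 = -349/4 ≈ -87.250)
I(F) = 2*F/(-782 + F) (I(F) = (2*F)/(-782 + F) = 2*F/(-782 + F))
R(Y) = 2*Y/(-143 + Y) (R(Y) = (2*Y)/(-143 + Y) = 2*Y/(-143 + Y))
R(s)/I(m) = (2*(-349/4)/(-143 - 349/4))/((2*(-566)/(-782 - 566))) = (2*(-349/4)/(-921/4))/((2*(-566)/(-1348))) = (2*(-349/4)*(-4/921))/((2*(-566)*(-1/1348))) = 698/(921*(283/337)) = (698/921)*(337/283) = 235226/260643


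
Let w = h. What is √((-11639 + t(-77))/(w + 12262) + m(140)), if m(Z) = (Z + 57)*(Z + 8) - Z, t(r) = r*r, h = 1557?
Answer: √5540954598686/13819 ≈ 170.34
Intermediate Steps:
t(r) = r²
w = 1557
m(Z) = -Z + (8 + Z)*(57 + Z) (m(Z) = (57 + Z)*(8 + Z) - Z = (8 + Z)*(57 + Z) - Z = -Z + (8 + Z)*(57 + Z))
√((-11639 + t(-77))/(w + 12262) + m(140)) = √((-11639 + (-77)²)/(1557 + 12262) + (456 + 140² + 64*140)) = √((-11639 + 5929)/13819 + (456 + 19600 + 8960)) = √(-5710*1/13819 + 29016) = √(-5710/13819 + 29016) = √(400966394/13819) = √5540954598686/13819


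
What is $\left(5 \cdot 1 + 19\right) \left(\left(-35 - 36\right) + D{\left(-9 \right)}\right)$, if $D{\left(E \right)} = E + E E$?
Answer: $24$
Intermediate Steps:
$D{\left(E \right)} = E + E^{2}$
$\left(5 \cdot 1 + 19\right) \left(\left(-35 - 36\right) + D{\left(-9 \right)}\right) = \left(5 \cdot 1 + 19\right) \left(\left(-35 - 36\right) - 9 \left(1 - 9\right)\right) = \left(5 + 19\right) \left(-71 - -72\right) = 24 \left(-71 + 72\right) = 24 \cdot 1 = 24$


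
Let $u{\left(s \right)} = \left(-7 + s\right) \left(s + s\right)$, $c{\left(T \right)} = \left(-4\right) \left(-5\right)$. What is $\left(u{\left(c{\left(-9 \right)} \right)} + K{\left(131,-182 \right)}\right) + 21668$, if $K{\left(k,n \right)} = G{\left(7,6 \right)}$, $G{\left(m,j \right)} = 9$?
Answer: $22197$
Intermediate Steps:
$c{\left(T \right)} = 20$
$K{\left(k,n \right)} = 9$
$u{\left(s \right)} = 2 s \left(-7 + s\right)$ ($u{\left(s \right)} = \left(-7 + s\right) 2 s = 2 s \left(-7 + s\right)$)
$\left(u{\left(c{\left(-9 \right)} \right)} + K{\left(131,-182 \right)}\right) + 21668 = \left(2 \cdot 20 \left(-7 + 20\right) + 9\right) + 21668 = \left(2 \cdot 20 \cdot 13 + 9\right) + 21668 = \left(520 + 9\right) + 21668 = 529 + 21668 = 22197$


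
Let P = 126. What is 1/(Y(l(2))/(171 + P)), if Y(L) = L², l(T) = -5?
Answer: 297/25 ≈ 11.880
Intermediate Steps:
1/(Y(l(2))/(171 + P)) = 1/((-5)²/(171 + 126)) = 1/(25/297) = 297/25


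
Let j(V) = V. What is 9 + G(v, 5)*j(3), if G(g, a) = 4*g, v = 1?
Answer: 21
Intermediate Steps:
9 + G(v, 5)*j(3) = 9 + (4*1)*3 = 9 + 4*3 = 9 + 12 = 21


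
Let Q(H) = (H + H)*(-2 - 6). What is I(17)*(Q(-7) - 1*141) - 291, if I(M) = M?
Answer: -784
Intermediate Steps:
Q(H) = -16*H (Q(H) = (2*H)*(-8) = -16*H)
I(17)*(Q(-7) - 1*141) - 291 = 17*(-16*(-7) - 1*141) - 291 = 17*(112 - 141) - 291 = 17*(-29) - 291 = -493 - 291 = -784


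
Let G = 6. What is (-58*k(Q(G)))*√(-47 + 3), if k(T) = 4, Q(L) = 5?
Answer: -464*I*√11 ≈ -1538.9*I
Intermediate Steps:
(-58*k(Q(G)))*√(-47 + 3) = (-58*4)*√(-47 + 3) = -464*I*√11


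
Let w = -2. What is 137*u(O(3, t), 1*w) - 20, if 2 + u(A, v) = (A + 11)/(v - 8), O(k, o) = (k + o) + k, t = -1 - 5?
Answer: -4447/10 ≈ -444.70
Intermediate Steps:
t = -6
O(k, o) = o + 2*k
u(A, v) = -2 + (11 + A)/(-8 + v) (u(A, v) = -2 + (A + 11)/(v - 8) = -2 + (11 + A)/(-8 + v))
137*u(O(3, t), 1*w) - 20 = 137*((27 + (-6 + 2*3) - 2*(-2))/(-8 + 1*(-2))) - 20 = 137*((27 + (-6 + 6) - 2*(-2))/(-8 - 2)) - 20 = 137*((27 + 0 + 4)/(-10)) - 20 = 137*(-⅒*31) - 20 = 137*(-31/10) - 20 = -4247/10 - 20 = -4447/10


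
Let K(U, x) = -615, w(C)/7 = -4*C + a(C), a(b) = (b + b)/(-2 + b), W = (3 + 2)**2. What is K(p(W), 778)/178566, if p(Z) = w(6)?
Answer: -205/59522 ≈ -0.0034441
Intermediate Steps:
W = 25 (W = 5**2 = 25)
a(b) = 2*b/(-2 + b) (a(b) = (2*b)/(-2 + b) = 2*b/(-2 + b))
w(C) = -28*C + 14*C/(-2 + C) (w(C) = 7*(-4*C + 2*C/(-2 + C)) = -28*C + 14*C/(-2 + C))
p(Z) = -147 (p(Z) = 14*6*(5 - 2*6)/(-2 + 6) = 14*6*(5 - 12)/4 = 14*6*(1/4)*(-7) = -147)
K(p(W), 778)/178566 = -615/178566 = -615*1/178566 = -205/59522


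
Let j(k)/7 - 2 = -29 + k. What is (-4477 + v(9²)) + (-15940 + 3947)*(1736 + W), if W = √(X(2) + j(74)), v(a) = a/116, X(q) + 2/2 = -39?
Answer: -2439271815/116 ≈ -2.1028e+7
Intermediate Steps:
X(q) = -40 (X(q) = -1 - 39 = -40)
j(k) = -189 + 7*k (j(k) = 14 + 7*(-29 + k) = 14 + (-203 + 7*k) = -189 + 7*k)
v(a) = a/116 (v(a) = a*(1/116) = a/116)
W = 17 (W = √(-40 + (-189 + 7*74)) = √(-40 + (-189 + 518)) = √(-40 + 329) = √289 = 17)
(-4477 + v(9²)) + (-15940 + 3947)*(1736 + W) = (-4477 + (1/116)*9²) + (-15940 + 3947)*(1736 + 17) = (-4477 + (1/116)*81) - 11993*1753 = (-4477 + 81/116) - 21023729 = -519251/116 - 21023729 = -2439271815/116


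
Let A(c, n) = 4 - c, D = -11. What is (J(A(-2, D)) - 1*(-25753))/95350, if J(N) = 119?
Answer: 12936/47675 ≈ 0.27134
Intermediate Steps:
(J(A(-2, D)) - 1*(-25753))/95350 = (119 - 1*(-25753))/95350 = (119 + 25753)*(1/95350) = 25872*(1/95350) = 12936/47675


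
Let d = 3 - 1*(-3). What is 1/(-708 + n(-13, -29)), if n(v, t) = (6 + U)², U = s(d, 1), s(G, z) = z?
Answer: -1/659 ≈ -0.0015175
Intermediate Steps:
d = 6 (d = 3 + 3 = 6)
U = 1
n(v, t) = 49 (n(v, t) = (6 + 1)² = 7² = 49)
1/(-708 + n(-13, -29)) = 1/(-708 + 49) = 1/(-659) = -1/659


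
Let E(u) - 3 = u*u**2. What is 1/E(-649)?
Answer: -1/273359446 ≈ -3.6582e-9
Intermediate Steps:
E(u) = 3 + u**3 (E(u) = 3 + u*u**2 = 3 + u**3)
1/E(-649) = 1/(3 + (-649)**3) = 1/(3 - 273359449) = 1/(-273359446) = -1/273359446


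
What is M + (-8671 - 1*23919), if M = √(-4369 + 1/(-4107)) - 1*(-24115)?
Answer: -8475 + 2*I*√13457613/111 ≈ -8475.0 + 66.098*I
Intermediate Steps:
M = 24115 + 2*I*√13457613/111 (M = √(-4369 - 1/4107) + 24115 = √(-17943484/4107) + 24115 = 2*I*√13457613/111 + 24115 = 24115 + 2*I*√13457613/111 ≈ 24115.0 + 66.098*I)
M + (-8671 - 1*23919) = (24115 + 2*I*√13457613/111) + (-8671 - 1*23919) = (24115 + 2*I*√13457613/111) + (-8671 - 23919) = (24115 + 2*I*√13457613/111) - 32590 = -8475 + 2*I*√13457613/111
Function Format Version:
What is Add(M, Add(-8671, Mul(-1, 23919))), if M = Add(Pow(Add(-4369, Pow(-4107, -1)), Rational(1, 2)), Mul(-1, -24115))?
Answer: Add(-8475, Mul(Rational(2, 111), I, Pow(13457613, Rational(1, 2)))) ≈ Add(-8475.0, Mul(66.098, I))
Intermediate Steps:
M = Add(24115, Mul(Rational(2, 111), I, Pow(13457613, Rational(1, 2)))) (M = Add(Pow(Add(-4369, Rational(-1, 4107)), Rational(1, 2)), 24115) = Add(Pow(Rational(-17943484, 4107), Rational(1, 2)), 24115) = Add(Mul(Rational(2, 111), I, Pow(13457613, Rational(1, 2))), 24115) = Add(24115, Mul(Rational(2, 111), I, Pow(13457613, Rational(1, 2)))) ≈ Add(24115., Mul(66.098, I)))
Add(M, Add(-8671, Mul(-1, 23919))) = Add(Add(24115, Mul(Rational(2, 111), I, Pow(13457613, Rational(1, 2)))), Add(-8671, Mul(-1, 23919))) = Add(Add(24115, Mul(Rational(2, 111), I, Pow(13457613, Rational(1, 2)))), Add(-8671, -23919)) = Add(Add(24115, Mul(Rational(2, 111), I, Pow(13457613, Rational(1, 2)))), -32590) = Add(-8475, Mul(Rational(2, 111), I, Pow(13457613, Rational(1, 2))))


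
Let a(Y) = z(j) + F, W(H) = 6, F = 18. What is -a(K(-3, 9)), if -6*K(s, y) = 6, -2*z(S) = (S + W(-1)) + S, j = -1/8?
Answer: -121/8 ≈ -15.125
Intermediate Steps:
j = -⅛ (j = -1*⅛ = -⅛ ≈ -0.12500)
z(S) = -3 - S (z(S) = -((S + 6) + S)/2 = -((6 + S) + S)/2 = -(6 + 2*S)/2 = -3 - S)
K(s, y) = -1 (K(s, y) = -⅙*6 = -1)
a(Y) = 121/8 (a(Y) = (-3 - 1*(-⅛)) + 18 = (-3 + ⅛) + 18 = -23/8 + 18 = 121/8)
-a(K(-3, 9)) = -1*121/8 = -121/8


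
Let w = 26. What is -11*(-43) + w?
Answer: 499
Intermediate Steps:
-11*(-43) + w = -11*(-43) + 26 = 473 + 26 = 499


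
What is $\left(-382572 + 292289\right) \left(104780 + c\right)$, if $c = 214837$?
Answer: $-28855981611$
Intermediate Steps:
$\left(-382572 + 292289\right) \left(104780 + c\right) = \left(-382572 + 292289\right) \left(104780 + 214837\right) = \left(-90283\right) 319617 = -28855981611$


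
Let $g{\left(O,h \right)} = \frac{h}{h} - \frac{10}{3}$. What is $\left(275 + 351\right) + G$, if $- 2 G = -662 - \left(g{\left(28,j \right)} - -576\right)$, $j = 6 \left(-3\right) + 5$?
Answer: $\frac{7463}{6} \approx 1243.8$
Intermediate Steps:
$j = -13$ ($j = -18 + 5 = -13$)
$g{\left(O,h \right)} = - \frac{7}{3}$ ($g{\left(O,h \right)} = 1 - \frac{10}{3} = - \frac{7}{3}$)
$G = \frac{3707}{6}$ ($G = - \frac{-662 - \left(- \frac{7}{3} - -576\right)}{2} = - \frac{-662 - \left(- \frac{7}{3} + 576\right)}{2} = - \frac{-662 - \frac{1721}{3}}{2} = \left(- \frac{1}{2}\right) \left(- \frac{3707}{3}\right) = \frac{3707}{6} \approx 617.83$)
$\left(275 + 351\right) + G = \left(275 + 351\right) + \frac{3707}{6} = 626 + \frac{3707}{6} = \frac{7463}{6}$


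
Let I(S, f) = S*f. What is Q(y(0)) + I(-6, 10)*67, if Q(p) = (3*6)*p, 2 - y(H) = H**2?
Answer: -3984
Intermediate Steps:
y(H) = 2 - H**2
Q(p) = 18*p
Q(y(0)) + I(-6, 10)*67 = 18*(2 - 1*0**2) - 6*10*67 = 18*(2 - 1*0) - 60*67 = 18*(2 + 0) - 4020 = 18*2 - 4020 = 36 - 4020 = -3984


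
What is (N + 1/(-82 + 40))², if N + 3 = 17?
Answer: 344569/1764 ≈ 195.33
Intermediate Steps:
N = 14 (N = -3 + 17 = 14)
(N + 1/(-82 + 40))² = (14 + 1/(-82 + 40))² = (14 + 1/(-42))² = (14 - 1/42)² = (587/42)² = 344569/1764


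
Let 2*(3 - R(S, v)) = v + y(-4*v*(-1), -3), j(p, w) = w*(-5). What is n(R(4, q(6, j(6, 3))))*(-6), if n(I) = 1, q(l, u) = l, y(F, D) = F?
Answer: -6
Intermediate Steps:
j(p, w) = -5*w
R(S, v) = 3 - 5*v/2 (R(S, v) = 3 - (v - 4*v*(-1))/2 = 3 - (v + 4*v)/2 = 3 - 5*v/2)
n(R(4, q(6, j(6, 3))))*(-6) = 1*(-6) = -6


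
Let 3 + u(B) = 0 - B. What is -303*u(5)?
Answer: 2424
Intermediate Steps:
u(B) = -3 - B (u(B) = -3 + (0 - B) = -3 - B)
-303*u(5) = -303*(-3 - 1*5) = -303*(-3 - 5) = -303*(-8) = 2424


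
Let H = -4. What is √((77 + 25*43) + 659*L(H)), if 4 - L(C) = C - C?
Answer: 2*√947 ≈ 61.547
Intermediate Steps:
L(C) = 4 (L(C) = 4 - (C - C) = 4 - 1*0 = 4 + 0 = 4)
√((77 + 25*43) + 659*L(H)) = √((77 + 25*43) + 659*4) = √((77 + 1075) + 2636) = √(1152 + 2636) = √3788 = 2*√947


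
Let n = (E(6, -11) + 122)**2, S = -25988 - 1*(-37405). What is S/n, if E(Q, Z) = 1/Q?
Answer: 411012/537289 ≈ 0.76497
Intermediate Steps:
S = 11417 (S = -25988 + 37405 = 11417)
n = 537289/36 (n = (1/6 + 122)**2 = (733/6)**2 = 537289/36 ≈ 14925.)
S/n = 11417/(537289/36) = 11417*(36/537289) = 411012/537289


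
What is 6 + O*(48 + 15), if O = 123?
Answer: 7755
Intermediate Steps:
6 + O*(48 + 15) = 6 + 123*(48 + 15) = 6 + 123*63 = 6 + 7749 = 7755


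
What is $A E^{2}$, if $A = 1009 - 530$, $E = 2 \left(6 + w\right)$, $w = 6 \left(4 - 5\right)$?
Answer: $0$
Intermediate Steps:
$w = -6$ ($w = 6 \left(-1\right) = -6$)
$E = 0$ ($E = 2 \left(6 - 6\right) = 2 \cdot 0 = 0$)
$A = 479$
$A E^{2} = 479 \cdot 0^{2} = 479 \cdot 0 = 0$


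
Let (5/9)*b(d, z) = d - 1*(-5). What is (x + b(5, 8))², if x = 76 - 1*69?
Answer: 625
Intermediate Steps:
b(d, z) = 9 + 9*d/5 (b(d, z) = 9*(d - 1*(-5))/5 = 9*(d + 5)/5 = 9*(5 + d)/5 = 9 + 9*d/5)
x = 7 (x = 76 - 69 = 7)
(x + b(5, 8))² = (7 + (9 + (9/5)*5))² = (7 + (9 + 9))² = (7 + 18)² = 25² = 625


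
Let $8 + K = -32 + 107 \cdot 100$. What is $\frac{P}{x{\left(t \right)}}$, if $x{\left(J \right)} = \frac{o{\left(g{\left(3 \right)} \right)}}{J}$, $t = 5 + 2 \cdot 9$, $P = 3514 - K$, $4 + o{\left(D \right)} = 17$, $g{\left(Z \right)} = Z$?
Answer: $- \frac{164358}{13} \approx -12643.0$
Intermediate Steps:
$K = 10660$ ($K = -8 + \left(-32 + 107 \cdot 100\right) = -8 + \left(-32 + 10700\right) = -8 + 10668 = 10660$)
$o{\left(D \right)} = 13$ ($o{\left(D \right)} = -4 + 17 = 13$)
$P = -7146$ ($P = 3514 - 10660 = -7146$)
$t = 23$ ($t = 5 + 18 = 23$)
$x{\left(J \right)} = \frac{13}{J}$
$\frac{P}{x{\left(t \right)}} = - \frac{7146}{13 \cdot \frac{1}{23}} = - \frac{7146}{\frac{13}{23}} = \left(-7146\right) \frac{23}{13} = - \frac{164358}{13}$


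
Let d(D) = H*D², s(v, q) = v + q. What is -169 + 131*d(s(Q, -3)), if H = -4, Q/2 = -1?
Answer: -13269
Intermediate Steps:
Q = -2 (Q = 2*(-1) = -2)
s(v, q) = q + v
d(D) = -4*D²
-169 + 131*d(s(Q, -3)) = -169 + 131*(-4*(-3 - 2)²) = -169 + 131*(-4*(-5)²) = -169 + 131*(-4*25) = -169 + 131*(-100) = -169 - 13100 = -13269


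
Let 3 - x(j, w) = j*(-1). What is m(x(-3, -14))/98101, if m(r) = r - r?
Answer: 0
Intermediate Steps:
x(j, w) = 3 + j (x(j, w) = 3 - j*(-1) = 3 - (-1)*j = 3 + j)
m(r) = 0
m(x(-3, -14))/98101 = 0/98101 = 0*(1/98101) = 0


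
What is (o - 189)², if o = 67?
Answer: 14884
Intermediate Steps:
(o - 189)² = (67 - 189)² = (-122)² = 14884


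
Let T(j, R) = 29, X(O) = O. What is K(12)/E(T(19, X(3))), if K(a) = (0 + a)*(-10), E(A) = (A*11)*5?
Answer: -24/319 ≈ -0.075235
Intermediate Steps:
E(A) = 55*A (E(A) = (11*A)*5 = 55*A)
K(a) = -10*a (K(a) = a*(-10) = -10*a)
K(12)/E(T(19, X(3))) = (-10*12)/((55*29)) = -120/1595 = -120*1/1595 = -24/319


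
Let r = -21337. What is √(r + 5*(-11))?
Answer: 4*I*√1337 ≈ 146.26*I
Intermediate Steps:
√(r + 5*(-11)) = √(-21337 + 5*(-11)) = √(-21337 - 55) = √(-21392) = 4*I*√1337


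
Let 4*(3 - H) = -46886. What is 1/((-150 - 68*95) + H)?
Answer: 2/10229 ≈ 0.00019552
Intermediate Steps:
H = 23449/2 (H = 3 - ¼*(-46886) = 3 + 23443/2 = 23449/2 ≈ 11725.)
1/((-150 - 68*95) + H) = 1/((-150 - 68*95) + 23449/2) = 1/((-150 - 6460) + 23449/2) = 1/(-6610 + 23449/2) = 1/(10229/2) = 2/10229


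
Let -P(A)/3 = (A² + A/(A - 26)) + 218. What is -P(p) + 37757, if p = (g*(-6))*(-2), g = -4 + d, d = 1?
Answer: 1311323/31 ≈ 42301.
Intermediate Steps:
g = -3 (g = -4 + 1 = -3)
p = -36 (p = -3*(-6)*(-2) = 18*(-2) = -36)
P(A) = -654 - 3*A² - 3*A/(-26 + A) (P(A) = -3*((A² + A/(A - 26)) + 218) = -3*((A² + A/(-26 + A)) + 218) = -3*(218 + A² + A/(-26 + A)) = -654 - 3*A² - 3*A/(-26 + A))
-P(p) + 37757 = -3*(5668 - 1*(-36)³ - 219*(-36) + 26*(-36)²)/(-26 - 36) + 37757 = -3*(5668 - 1*(-46656) + 7884 + 26*1296)/(-62) + 37757 = -3*(-1)*(5668 + 46656 + 7884 + 33696)/62 + 37757 = -3*(-1)*93904/62 + 37757 = -1*(-140856/31) + 37757 = 140856/31 + 37757 = 1311323/31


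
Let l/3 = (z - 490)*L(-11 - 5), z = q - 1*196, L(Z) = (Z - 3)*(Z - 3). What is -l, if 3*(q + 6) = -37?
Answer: 762793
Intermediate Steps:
q = -55/3 (q = -6 + (⅓)*(-37) = -6 - 37/3 = -55/3 ≈ -18.333)
L(Z) = (-3 + Z)² (L(Z) = (-3 + Z)*(-3 + Z) = (-3 + Z)²)
z = -643/3 (z = -55/3 - 1*196 = -55/3 - 196 = -643/3 ≈ -214.33)
l = -762793 (l = 3*((-643/3 - 490)*(-3 + (-11 - 5))²) = 3*(-2113*(-3 - 16)²/3) = 3*(-2113/3*(-19)²) = 3*(-2113/3*361) = 3*(-762793/3) = -762793)
-l = -1*(-762793) = 762793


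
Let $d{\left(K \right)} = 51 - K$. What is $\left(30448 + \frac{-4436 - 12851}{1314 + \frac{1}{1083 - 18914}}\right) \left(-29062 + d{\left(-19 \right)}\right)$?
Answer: $- \frac{20673799618279104}{23429933} \approx -8.8237 \cdot 10^{8}$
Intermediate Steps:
$\left(30448 + \frac{-4436 - 12851}{1314 + \frac{1}{1083 - 18914}}\right) \left(-29062 + d{\left(-19 \right)}\right) = \left(30448 + \frac{-4436 - 12851}{1314 + \frac{1}{1083 - 18914}}\right) \left(-29062 + \left(51 - -19\right)\right) = \left(30448 - \frac{17287}{1314 + \frac{1}{-17831}}\right) \left(-29062 + \left(51 + 19\right)\right) = \left(30448 - \frac{17287}{1314 - \frac{1}{17831}}\right) \left(-29062 + 70\right) = \left(30448 - \frac{17287}{\frac{23429933}{17831}}\right) \left(-28992\right) = \left(30448 - \frac{308244497}{23429933}\right) \left(-28992\right) = \frac{713086355487}{23429933} \left(-28992\right) = - \frac{20673799618279104}{23429933}$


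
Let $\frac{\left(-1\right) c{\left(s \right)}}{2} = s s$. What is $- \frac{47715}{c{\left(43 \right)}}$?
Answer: $\frac{47715}{3698} \approx 12.903$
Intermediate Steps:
$c{\left(s \right)} = - 2 s^{2}$ ($c{\left(s \right)} = - 2 s s = - 2 s^{2}$)
$- \frac{47715}{c{\left(43 \right)}} = - \frac{47715}{\left(-2\right) 43^{2}} = - \frac{47715}{\left(-2\right) 1849} = - \frac{47715}{-3698} = \left(-47715\right) \left(- \frac{1}{3698}\right) = \frac{47715}{3698}$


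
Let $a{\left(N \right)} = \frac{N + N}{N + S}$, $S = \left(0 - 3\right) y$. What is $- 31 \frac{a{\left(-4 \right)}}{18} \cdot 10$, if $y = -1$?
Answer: $- \frac{1240}{9} \approx -137.78$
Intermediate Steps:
$S = 3$ ($S = \left(0 - 3\right) \left(-1\right) = \left(-3\right) \left(-1\right) = 3$)
$a{\left(N \right)} = \frac{2 N}{3 + N}$ ($a{\left(N \right)} = \frac{N + N}{N + 3} = \frac{2 N}{3 + N}$)
$- 31 \frac{a{\left(-4 \right)}}{18} \cdot 10 = - 31 \frac{2 \left(-4\right) \frac{1}{3 - 4}}{18} \cdot 10 = - 31 \cdot 2 \left(-4\right) \frac{1}{-1} \cdot \frac{1}{18} \cdot 10 = - 31 \cdot 2 \left(-4\right) \left(-1\right) \frac{1}{18} \cdot 10 = - 31 \cdot 8 \cdot \frac{1}{18} \cdot 10 = \left(-31\right) \frac{4}{9} \cdot 10 = \left(- \frac{124}{9}\right) 10 = - \frac{1240}{9}$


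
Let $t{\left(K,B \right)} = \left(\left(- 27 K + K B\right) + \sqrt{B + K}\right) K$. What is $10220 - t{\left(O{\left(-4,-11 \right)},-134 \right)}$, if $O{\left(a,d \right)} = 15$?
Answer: $46445 - 15 i \sqrt{119} \approx 46445.0 - 163.63 i$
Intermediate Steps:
$t{\left(K,B \right)} = K \left(\sqrt{B + K} - 27 K + B K\right)$ ($t{\left(K,B \right)} = \left(\left(- 27 K + B K\right) + \sqrt{B + K}\right) K = \left(\sqrt{B + K} - 27 K + B K\right) K = K \left(\sqrt{B + K} - 27 K + B K\right)$)
$10220 - t{\left(O{\left(-4,-11 \right)},-134 \right)} = 10220 - 15 \left(\sqrt{-134 + 15} - 405 - 2010\right) = 10220 - 15 \left(\sqrt{-119} - 405 - 2010\right) = 10220 - 15 \left(i \sqrt{119} - 405 - 2010\right) = 10220 - 15 \left(-2415 + i \sqrt{119}\right) = 10220 - \left(-36225 + 15 i \sqrt{119}\right) = 10220 + \left(36225 - 15 i \sqrt{119}\right) = 46445 - 15 i \sqrt{119}$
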